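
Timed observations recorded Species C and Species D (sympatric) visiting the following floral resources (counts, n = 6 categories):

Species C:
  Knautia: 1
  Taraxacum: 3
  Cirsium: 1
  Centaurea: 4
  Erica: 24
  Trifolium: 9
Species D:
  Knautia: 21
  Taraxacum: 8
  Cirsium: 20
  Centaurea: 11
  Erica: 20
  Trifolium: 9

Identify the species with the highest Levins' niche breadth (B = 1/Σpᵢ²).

Species D

Proportions for Species C (n=42): 1/42=0.0238, 3/42=0.0714, 1/42=0.0238, 4/42=0.0952, 24/42=0.5714, 9/42=0.2143
Proportions for Species D (n=89): 21/89=0.2360, 8/89=0.0899, 20/89=0.2247, 11/89=0.1236, 20/89=0.2247, 9/89=0.1011
Σp_Cᵢ² = 0.0238² + 0.0714² + 0.0238² + 0.0952² + 0.5714² + 0.2143² = 0.000566 + 0.005098 + 0.000566 + 0.009063 + 0.326498 + 0.045924 = 0.387715
B_C = 1 / 0.387715 = 2.5792
Σp_Dᵢ² = 0.2360² + 0.0899² + 0.2247² + 0.1236² + 0.2247² + 0.1011² = 0.055696 + 0.008082 + 0.050490 + 0.015277 + 0.050490 + 0.010221 = 0.190256
B_D = 1 / 0.190256 = 5.2561
Highest B → broadest niche (most generalist): Species D (B = 5.26).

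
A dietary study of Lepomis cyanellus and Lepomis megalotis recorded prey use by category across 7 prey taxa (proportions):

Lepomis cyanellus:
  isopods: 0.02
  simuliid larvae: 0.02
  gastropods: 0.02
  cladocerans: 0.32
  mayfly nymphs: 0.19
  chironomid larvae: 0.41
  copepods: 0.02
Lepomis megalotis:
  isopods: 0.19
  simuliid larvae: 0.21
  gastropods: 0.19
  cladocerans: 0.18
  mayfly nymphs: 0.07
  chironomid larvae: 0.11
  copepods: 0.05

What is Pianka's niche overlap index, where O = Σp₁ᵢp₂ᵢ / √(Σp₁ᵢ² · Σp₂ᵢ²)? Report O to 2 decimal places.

Σ p₁ᵢp₂ᵢ = 0.0038 + 0.0042 + 0.0038 + 0.0576 + 0.0133 + 0.0451 + 0.0010 = 0.1288
Σp_1ᵢ² = 0.02² + 0.02² + 0.02² + 0.32² + 0.19² + 0.41² + 0.02² = 0.0004 + 0.0004 + 0.0004 + 0.1024 + 0.0361 + 0.1681 + 0.0004 = 0.3082
Σp_2ᵢ² = 0.19² + 0.21² + 0.19² + 0.18² + 0.07² + 0.11² + 0.05² = 0.0361 + 0.0441 + 0.0361 + 0.0324 + 0.0049 + 0.0121 + 0.0025 = 0.1682
O = 0.1288 / √(0.3082 × 0.1682) = 0.1288 / 0.22768 = 0.5657

0.57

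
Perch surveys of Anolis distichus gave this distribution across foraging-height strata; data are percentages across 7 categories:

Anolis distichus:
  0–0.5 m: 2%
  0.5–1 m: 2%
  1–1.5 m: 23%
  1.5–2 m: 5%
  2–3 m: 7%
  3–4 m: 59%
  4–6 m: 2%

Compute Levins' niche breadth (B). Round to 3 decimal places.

2.441

Convert percentages to proportions (divide by 100).
Σpᵢ² = 0.02² + 0.02² + 0.23² + 0.05² + 0.07² + 0.59² + 0.02² = 0.0004 + 0.0004 + 0.0529 + 0.0025 + 0.0049 + 0.3481 + 0.0004 = 0.4096
B = 1 / 0.4096 = 2.44141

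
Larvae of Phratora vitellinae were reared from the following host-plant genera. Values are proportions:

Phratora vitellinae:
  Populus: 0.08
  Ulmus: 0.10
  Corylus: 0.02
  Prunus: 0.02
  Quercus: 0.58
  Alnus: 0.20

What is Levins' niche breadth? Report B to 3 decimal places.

Σpᵢ² = 0.08² + 0.10² + 0.02² + 0.02² + 0.58² + 0.20² = 0.0064 + 0.0100 + 0.0004 + 0.0004 + 0.3364 + 0.0400 = 0.3936
B = 1 / 0.3936 = 2.54065

2.541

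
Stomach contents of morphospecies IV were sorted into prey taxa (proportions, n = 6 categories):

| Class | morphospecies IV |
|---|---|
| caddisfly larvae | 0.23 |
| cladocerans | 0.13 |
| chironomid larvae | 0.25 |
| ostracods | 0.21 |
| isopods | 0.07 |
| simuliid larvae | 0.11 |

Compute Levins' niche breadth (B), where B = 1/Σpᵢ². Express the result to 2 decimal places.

5.17

Σpᵢ² = 0.23² + 0.13² + 0.25² + 0.21² + 0.07² + 0.11² = 0.0529 + 0.0169 + 0.0625 + 0.0441 + 0.0049 + 0.0121 = 0.1934
B = 1 / 0.1934 = 5.1706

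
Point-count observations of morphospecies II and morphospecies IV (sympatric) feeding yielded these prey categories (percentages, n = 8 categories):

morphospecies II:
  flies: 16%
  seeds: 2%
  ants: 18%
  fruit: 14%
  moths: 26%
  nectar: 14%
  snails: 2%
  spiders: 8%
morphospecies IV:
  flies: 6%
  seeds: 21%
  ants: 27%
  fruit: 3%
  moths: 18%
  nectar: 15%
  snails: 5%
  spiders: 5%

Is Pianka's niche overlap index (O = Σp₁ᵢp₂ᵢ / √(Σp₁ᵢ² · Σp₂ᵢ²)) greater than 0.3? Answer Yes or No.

Yes

Convert percentages to proportions (divide by 100).
Σ p₁ᵢp₂ᵢ = 0.0096 + 0.0042 + 0.0486 + 0.0042 + 0.0468 + 0.0210 + 0.0010 + 0.0040 = 0.1394
Σp_1ᵢ² = 0.16² + 0.02² + 0.18² + 0.14² + 0.26² + 0.14² + 0.02² + 0.08² = 0.0256 + 0.0004 + 0.0324 + 0.0196 + 0.0676 + 0.0196 + 0.0004 + 0.0064 = 0.1720
Σp_2ᵢ² = 0.06² + 0.21² + 0.27² + 0.03² + 0.18² + 0.15² + 0.05² + 0.05² = 0.0036 + 0.0441 + 0.0729 + 0.0009 + 0.0324 + 0.0225 + 0.0025 + 0.0025 = 0.1814
O = 0.1394 / √(0.1720 × 0.1814) = 0.1394 / 0.17664 = 0.7892
O = 0.7892 > 0.3 → Yes.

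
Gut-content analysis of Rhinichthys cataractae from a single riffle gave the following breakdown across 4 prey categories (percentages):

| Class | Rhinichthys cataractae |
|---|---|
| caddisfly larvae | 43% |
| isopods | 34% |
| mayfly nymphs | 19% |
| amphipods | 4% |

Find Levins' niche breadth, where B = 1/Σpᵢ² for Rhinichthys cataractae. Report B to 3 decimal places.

2.957

Convert percentages to proportions (divide by 100).
Σpᵢ² = 0.43² + 0.34² + 0.19² + 0.04² = 0.1849 + 0.1156 + 0.0361 + 0.0016 = 0.3382
B = 1 / 0.3382 = 2.95683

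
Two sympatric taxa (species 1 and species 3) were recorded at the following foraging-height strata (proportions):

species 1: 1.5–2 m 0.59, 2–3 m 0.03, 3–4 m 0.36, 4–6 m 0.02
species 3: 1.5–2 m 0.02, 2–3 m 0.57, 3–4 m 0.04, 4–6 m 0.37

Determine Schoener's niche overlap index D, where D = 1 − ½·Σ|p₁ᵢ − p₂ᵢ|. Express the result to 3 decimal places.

Σ|p₁ᵢ − p₂ᵢ| = 0.57 + 0.54 + 0.32 + 0.35 = 1.78
D = 1 − ½ × 1.78 = 1 − 0.890 = 0.11000

0.110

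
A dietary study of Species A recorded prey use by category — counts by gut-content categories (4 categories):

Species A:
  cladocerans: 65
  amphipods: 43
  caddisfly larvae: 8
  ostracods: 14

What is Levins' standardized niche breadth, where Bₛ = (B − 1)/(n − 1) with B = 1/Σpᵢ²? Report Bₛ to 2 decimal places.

Proportions for Species A (n=130): 65/130=0.5000, 43/130=0.3308, 8/130=0.0615, 14/130=0.1077
Σpᵢ² = 0.5000² + 0.3308² + 0.0615² + 0.1077² = 0.250000 + 0.109429 + 0.003782 + 0.011599 = 0.374810
B = 1 / 0.374810 = 2.6680
Bₛ = (B − 1)/(n − 1) = (2.6680 − 1)/(4 − 1) = 1.6680/3 = 0.5560

0.56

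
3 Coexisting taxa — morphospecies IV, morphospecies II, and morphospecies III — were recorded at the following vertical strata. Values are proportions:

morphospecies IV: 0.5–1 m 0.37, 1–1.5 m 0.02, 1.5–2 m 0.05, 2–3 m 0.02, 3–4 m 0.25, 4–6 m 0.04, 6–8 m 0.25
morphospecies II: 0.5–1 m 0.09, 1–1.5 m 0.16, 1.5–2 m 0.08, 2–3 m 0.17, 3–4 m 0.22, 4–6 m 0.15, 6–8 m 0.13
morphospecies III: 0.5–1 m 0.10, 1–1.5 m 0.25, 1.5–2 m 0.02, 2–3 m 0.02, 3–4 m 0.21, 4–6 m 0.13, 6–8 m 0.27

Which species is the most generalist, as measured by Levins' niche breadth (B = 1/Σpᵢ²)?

morphospecies II

Σp_IVᵢ² = 0.37² + 0.02² + 0.05² + 0.02² + 0.25² + 0.04² + 0.25² = 0.1369 + 0.0004 + 0.0025 + 0.0004 + 0.0625 + 0.0016 + 0.0625 = 0.2668
B_IV = 1 / 0.2668 = 3.7481
Σp_IIᵢ² = 0.09² + 0.16² + 0.08² + 0.17² + 0.22² + 0.15² + 0.13² = 0.0081 + 0.0256 + 0.0064 + 0.0289 + 0.0484 + 0.0225 + 0.0169 = 0.1568
B_II = 1 / 0.1568 = 6.3776
Σp_IIIᵢ² = 0.10² + 0.25² + 0.02² + 0.02² + 0.21² + 0.13² + 0.27² = 0.0100 + 0.0625 + 0.0004 + 0.0004 + 0.0441 + 0.0169 + 0.0729 = 0.2072
B_III = 1 / 0.2072 = 4.8263
Highest B → broadest niche (most generalist): morphospecies II (B = 6.38).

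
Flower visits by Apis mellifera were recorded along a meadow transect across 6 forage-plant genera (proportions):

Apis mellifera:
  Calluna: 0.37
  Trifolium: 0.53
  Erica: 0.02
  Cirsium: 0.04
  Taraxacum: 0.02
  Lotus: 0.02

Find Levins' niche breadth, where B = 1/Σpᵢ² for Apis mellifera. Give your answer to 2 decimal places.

Σpᵢ² = 0.37² + 0.53² + 0.02² + 0.04² + 0.02² + 0.02² = 0.1369 + 0.2809 + 0.0004 + 0.0016 + 0.0004 + 0.0004 = 0.4206
B = 1 / 0.4206 = 2.3776

2.38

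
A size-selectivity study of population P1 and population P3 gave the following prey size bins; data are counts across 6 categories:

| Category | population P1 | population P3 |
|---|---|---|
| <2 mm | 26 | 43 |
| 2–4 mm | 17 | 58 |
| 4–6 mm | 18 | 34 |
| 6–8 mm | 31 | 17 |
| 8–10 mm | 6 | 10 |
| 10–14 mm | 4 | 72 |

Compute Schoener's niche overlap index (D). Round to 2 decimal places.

0.65

Proportions for population P1 (n=102): 26/102=0.2549, 17/102=0.1667, 18/102=0.1765, 31/102=0.3039, 6/102=0.0588, 4/102=0.0392
Proportions for population P3 (n=234): 43/234=0.1838, 58/234=0.2479, 34/234=0.1453, 17/234=0.0726, 10/234=0.0427, 72/234=0.3077
Σ|p₁ᵢ − p₂ᵢ| = 0.0711 + 0.0812 + 0.0312 + 0.2313 + 0.0161 + 0.2685 = 0.6994
D = 1 − ½ × 0.6994 = 1 − 0.34970 = 0.65030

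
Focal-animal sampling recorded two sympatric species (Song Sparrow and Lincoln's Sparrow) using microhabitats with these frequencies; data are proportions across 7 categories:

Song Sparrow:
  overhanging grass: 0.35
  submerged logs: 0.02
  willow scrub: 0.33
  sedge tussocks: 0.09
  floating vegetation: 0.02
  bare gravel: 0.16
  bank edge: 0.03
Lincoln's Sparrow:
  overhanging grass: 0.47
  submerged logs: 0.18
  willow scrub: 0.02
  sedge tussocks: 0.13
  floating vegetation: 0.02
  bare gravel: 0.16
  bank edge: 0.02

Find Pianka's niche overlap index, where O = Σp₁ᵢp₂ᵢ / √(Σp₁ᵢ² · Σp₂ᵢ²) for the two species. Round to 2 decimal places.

0.76

Σ p₁ᵢp₂ᵢ = 0.1645 + 0.0036 + 0.0066 + 0.0117 + 0.0004 + 0.0256 + 0.0006 = 0.2130
Σp_1ᵢ² = 0.35² + 0.02² + 0.33² + 0.09² + 0.02² + 0.16² + 0.03² = 0.1225 + 0.0004 + 0.1089 + 0.0081 + 0.0004 + 0.0256 + 0.0009 = 0.2668
Σp_2ᵢ² = 0.47² + 0.18² + 0.02² + 0.13² + 0.02² + 0.16² + 0.02² = 0.2209 + 0.0324 + 0.0004 + 0.0169 + 0.0004 + 0.0256 + 0.0004 = 0.2970
O = 0.2130 / √(0.2668 × 0.2970) = 0.2130 / 0.28150 = 0.7567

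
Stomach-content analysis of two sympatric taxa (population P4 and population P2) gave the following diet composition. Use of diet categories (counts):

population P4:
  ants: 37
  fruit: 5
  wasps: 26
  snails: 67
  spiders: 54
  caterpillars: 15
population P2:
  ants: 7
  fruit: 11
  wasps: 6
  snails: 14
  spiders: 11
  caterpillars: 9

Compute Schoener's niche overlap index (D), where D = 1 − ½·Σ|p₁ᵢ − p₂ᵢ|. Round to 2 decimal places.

0.75

Proportions for population P4 (n=204): 37/204=0.1814, 5/204=0.0245, 26/204=0.1275, 67/204=0.3284, 54/204=0.2647, 15/204=0.0735
Proportions for population P2 (n=58): 7/58=0.1207, 11/58=0.1897, 6/58=0.1034, 14/58=0.2414, 11/58=0.1897, 9/58=0.1552
Σ|p₁ᵢ − p₂ᵢ| = 0.0607 + 0.1652 + 0.0241 + 0.0870 + 0.0750 + 0.0817 = 0.4937
D = 1 − ½ × 0.4937 = 1 − 0.24685 = 0.75315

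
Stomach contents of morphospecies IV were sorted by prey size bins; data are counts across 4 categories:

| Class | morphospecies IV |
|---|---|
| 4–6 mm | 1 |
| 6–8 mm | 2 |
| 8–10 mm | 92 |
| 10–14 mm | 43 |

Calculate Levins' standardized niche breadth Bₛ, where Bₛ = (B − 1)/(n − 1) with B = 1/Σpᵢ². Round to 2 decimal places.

Proportions for morphospecies IV (n=138): 1/138=0.0072, 2/138=0.0145, 92/138=0.6667, 43/138=0.3116
Σpᵢ² = 0.0072² + 0.0145² + 0.6667² + 0.3116² = 0.000052 + 0.000210 + 0.444489 + 0.097095 = 0.541846
B = 1 / 0.541846 = 1.8455
Bₛ = (B − 1)/(n − 1) = (1.8455 − 1)/(4 − 1) = 0.8455/3 = 0.2818

0.28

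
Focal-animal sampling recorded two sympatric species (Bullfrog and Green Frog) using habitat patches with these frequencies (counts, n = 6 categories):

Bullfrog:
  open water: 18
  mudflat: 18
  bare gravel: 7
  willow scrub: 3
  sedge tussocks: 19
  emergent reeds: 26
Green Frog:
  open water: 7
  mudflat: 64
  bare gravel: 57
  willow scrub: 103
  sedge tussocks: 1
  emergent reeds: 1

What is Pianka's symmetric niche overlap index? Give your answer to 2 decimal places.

0.36

Proportions for Bullfrog (n=91): 18/91=0.1978, 18/91=0.1978, 7/91=0.0769, 3/91=0.0330, 19/91=0.2088, 26/91=0.2857
Proportions for Green Frog (n=233): 7/233=0.0300, 64/233=0.2747, 57/233=0.2446, 103/233=0.4421, 1/233=0.0043, 1/233=0.0043
Σ p₁ᵢp₂ᵢ = 0.005934 + 0.054336 + 0.018810 + 0.014589 + 0.000898 + 0.001229 = 0.095796
Σp_1ᵢ² = 0.1978² + 0.1978² + 0.0769² + 0.0330² + 0.2088² + 0.2857² = 0.039125 + 0.039125 + 0.005914 + 0.001089 + 0.043597 + 0.081624 = 0.210474
Σp_2ᵢ² = 0.0300² + 0.2747² + 0.2446² + 0.4421² + 0.0043² + 0.0043² = 0.000900 + 0.075460 + 0.059829 + 0.195452 + 0.000018 + 0.000018 = 0.331677
O = 0.095796 / √(0.210474 × 0.331677) = 0.095796 / 0.2642147 = 0.3626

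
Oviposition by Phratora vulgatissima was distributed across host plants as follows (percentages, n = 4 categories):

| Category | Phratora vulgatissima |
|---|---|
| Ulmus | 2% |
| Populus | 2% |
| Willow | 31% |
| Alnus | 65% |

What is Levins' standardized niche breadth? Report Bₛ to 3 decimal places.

0.308

Convert percentages to proportions (divide by 100).
Σpᵢ² = 0.02² + 0.02² + 0.31² + 0.65² = 0.0004 + 0.0004 + 0.0961 + 0.4225 = 0.5194
B = 1 / 0.5194 = 1.92530
Bₛ = (B − 1)/(n − 1) = (1.92530 − 1)/(4 − 1) = 0.92530/3 = 0.30843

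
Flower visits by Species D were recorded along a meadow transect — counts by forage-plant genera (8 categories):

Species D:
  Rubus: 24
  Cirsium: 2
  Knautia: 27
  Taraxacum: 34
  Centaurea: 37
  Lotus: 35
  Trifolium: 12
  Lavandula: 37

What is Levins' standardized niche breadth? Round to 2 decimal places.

Proportions for Species D (n=208): 24/208=0.1154, 2/208=0.0096, 27/208=0.1298, 34/208=0.1635, 37/208=0.1779, 35/208=0.1683, 12/208=0.0577, 37/208=0.1779
Σpᵢ² = 0.1154² + 0.0096² + 0.1298² + 0.1635² + 0.1779² + 0.1683² + 0.0577² + 0.1779² = 0.013317 + 0.000092 + 0.016848 + 0.026732 + 0.031648 + 0.028325 + 0.003329 + 0.031648 = 0.151939
B = 1 / 0.151939 = 6.5816
Bₛ = (B − 1)/(n − 1) = (6.5816 − 1)/(8 − 1) = 5.5816/7 = 0.7974

0.80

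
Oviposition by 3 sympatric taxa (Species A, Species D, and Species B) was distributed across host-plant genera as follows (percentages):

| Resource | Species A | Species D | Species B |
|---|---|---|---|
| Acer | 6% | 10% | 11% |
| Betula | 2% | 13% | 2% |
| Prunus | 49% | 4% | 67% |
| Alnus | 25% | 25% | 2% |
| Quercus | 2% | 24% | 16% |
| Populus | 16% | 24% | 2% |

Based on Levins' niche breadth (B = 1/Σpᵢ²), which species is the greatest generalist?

Species D

Convert percentages to proportions (divide by 100).
Σp_Aᵢ² = 0.06² + 0.02² + 0.49² + 0.25² + 0.02² + 0.16² = 0.0036 + 0.0004 + 0.2401 + 0.0625 + 0.0004 + 0.0256 = 0.3326
B_A = 1 / 0.3326 = 3.0066
Σp_Dᵢ² = 0.10² + 0.13² + 0.04² + 0.25² + 0.24² + 0.24² = 0.0100 + 0.0169 + 0.0016 + 0.0625 + 0.0576 + 0.0576 = 0.2062
B_D = 1 / 0.2062 = 4.8497
Σp_Bᵢ² = 0.11² + 0.02² + 0.67² + 0.02² + 0.16² + 0.02² = 0.0121 + 0.0004 + 0.4489 + 0.0004 + 0.0256 + 0.0004 = 0.4878
B_B = 1 / 0.4878 = 2.0500
Highest B → broadest niche (most generalist): Species D (B = 4.85).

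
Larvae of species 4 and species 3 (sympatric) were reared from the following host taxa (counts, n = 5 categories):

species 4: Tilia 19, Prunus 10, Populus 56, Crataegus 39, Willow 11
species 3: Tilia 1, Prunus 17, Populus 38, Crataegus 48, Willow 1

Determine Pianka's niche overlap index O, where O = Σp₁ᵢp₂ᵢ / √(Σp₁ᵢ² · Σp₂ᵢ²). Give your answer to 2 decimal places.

Proportions for species 4 (n=135): 19/135=0.1407, 10/135=0.0741, 56/135=0.4148, 39/135=0.2889, 11/135=0.0815
Proportions for species 3 (n=105): 1/105=0.0095, 17/105=0.1619, 38/105=0.3619, 48/105=0.4571, 1/105=0.0095
Σ p₁ᵢp₂ᵢ = 0.001337 + 0.011997 + 0.150116 + 0.132056 + 0.000774 = 0.296280
Σp_1ᵢ² = 0.1407² + 0.0741² + 0.4148² + 0.2889² + 0.0815² = 0.019796 + 0.005491 + 0.172059 + 0.083463 + 0.006642 = 0.287451
Σp_2ᵢ² = 0.0095² + 0.1619² + 0.3619² + 0.4571² + 0.0095² = 0.000090 + 0.026212 + 0.130972 + 0.208940 + 0.000090 = 0.366304
O = 0.296280 / √(0.287451 × 0.366304) = 0.296280 / 0.3244911 = 0.9131

0.91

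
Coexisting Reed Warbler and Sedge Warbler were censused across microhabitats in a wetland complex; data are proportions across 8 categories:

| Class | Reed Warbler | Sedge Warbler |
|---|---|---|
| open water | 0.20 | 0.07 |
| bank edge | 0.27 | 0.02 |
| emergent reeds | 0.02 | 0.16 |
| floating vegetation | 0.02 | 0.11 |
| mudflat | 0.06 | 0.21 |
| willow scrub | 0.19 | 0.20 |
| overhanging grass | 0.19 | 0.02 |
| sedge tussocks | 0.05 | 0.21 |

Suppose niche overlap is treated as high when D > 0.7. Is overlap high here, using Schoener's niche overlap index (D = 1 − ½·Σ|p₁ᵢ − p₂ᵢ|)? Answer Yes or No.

Σ|p₁ᵢ − p₂ᵢ| = 0.13 + 0.25 + 0.14 + 0.09 + 0.15 + 0.01 + 0.17 + 0.16 = 1.10
D = 1 − ½ × 1.10 = 1 − 0.550 = 0.4500
D = 0.4500 < 0.7 → No.

No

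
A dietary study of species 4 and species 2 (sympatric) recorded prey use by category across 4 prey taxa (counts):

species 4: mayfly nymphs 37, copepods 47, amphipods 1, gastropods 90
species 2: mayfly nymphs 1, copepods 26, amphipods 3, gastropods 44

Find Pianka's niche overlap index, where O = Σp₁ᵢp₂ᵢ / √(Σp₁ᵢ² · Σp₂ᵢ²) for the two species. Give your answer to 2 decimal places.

Proportions for species 4 (n=175): 37/175=0.2114, 47/175=0.2686, 1/175=0.0057, 90/175=0.5143
Proportions for species 2 (n=74): 1/74=0.0135, 26/74=0.3514, 3/74=0.0405, 44/74=0.5946
Σ p₁ᵢp₂ᵢ = 0.002854 + 0.094386 + 0.000231 + 0.305803 = 0.403274
Σp_1ᵢ² = 0.2114² + 0.2686² + 0.0057² + 0.5143² = 0.044690 + 0.072146 + 0.000032 + 0.264504 = 0.381372
Σp_2ᵢ² = 0.0135² + 0.3514² + 0.0405² + 0.5946² = 0.000182 + 0.123482 + 0.001640 + 0.353549 = 0.478853
O = 0.403274 / √(0.381372 × 0.478853) = 0.403274 / 0.4273419 = 0.9437

0.94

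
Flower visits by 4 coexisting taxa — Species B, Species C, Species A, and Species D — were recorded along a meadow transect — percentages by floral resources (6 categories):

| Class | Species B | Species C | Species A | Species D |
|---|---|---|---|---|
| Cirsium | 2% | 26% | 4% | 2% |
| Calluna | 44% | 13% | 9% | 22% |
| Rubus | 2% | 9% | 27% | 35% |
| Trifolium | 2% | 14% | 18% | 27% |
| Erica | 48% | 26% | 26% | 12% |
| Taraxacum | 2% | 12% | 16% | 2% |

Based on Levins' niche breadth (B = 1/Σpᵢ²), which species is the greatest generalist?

Convert percentages to proportions (divide by 100).
Σp_Bᵢ² = 0.02² + 0.44² + 0.02² + 0.02² + 0.48² + 0.02² = 0.0004 + 0.1936 + 0.0004 + 0.0004 + 0.2304 + 0.0004 = 0.4256
B_B = 1 / 0.4256 = 2.3496
Σp_Cᵢ² = 0.26² + 0.13² + 0.09² + 0.14² + 0.26² + 0.12² = 0.0676 + 0.0169 + 0.0081 + 0.0196 + 0.0676 + 0.0144 = 0.1942
B_C = 1 / 0.1942 = 5.1493
Σp_Aᵢ² = 0.04² + 0.09² + 0.27² + 0.18² + 0.26² + 0.16² = 0.0016 + 0.0081 + 0.0729 + 0.0324 + 0.0676 + 0.0256 = 0.2082
B_A = 1 / 0.2082 = 4.8031
Σp_Dᵢ² = 0.02² + 0.22² + 0.35² + 0.27² + 0.12² + 0.02² = 0.0004 + 0.0484 + 0.1225 + 0.0729 + 0.0144 + 0.0004 = 0.2590
B_D = 1 / 0.2590 = 3.8610
Highest B → broadest niche (most generalist): Species C (B = 5.15).

Species C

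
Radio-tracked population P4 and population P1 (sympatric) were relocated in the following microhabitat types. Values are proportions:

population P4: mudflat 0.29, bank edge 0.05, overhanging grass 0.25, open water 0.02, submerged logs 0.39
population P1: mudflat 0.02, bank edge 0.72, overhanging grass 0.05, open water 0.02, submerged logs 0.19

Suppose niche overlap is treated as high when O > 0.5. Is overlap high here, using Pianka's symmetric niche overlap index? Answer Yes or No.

Σ p₁ᵢp₂ᵢ = 0.0058 + 0.0360 + 0.0125 + 0.0004 + 0.0741 = 0.1288
Σp_1ᵢ² = 0.29² + 0.05² + 0.25² + 0.02² + 0.39² = 0.0841 + 0.0025 + 0.0625 + 0.0004 + 0.1521 = 0.3016
Σp_2ᵢ² = 0.02² + 0.72² + 0.05² + 0.02² + 0.19² = 0.0004 + 0.5184 + 0.0025 + 0.0004 + 0.0361 = 0.5578
O = 0.1288 / √(0.3016 × 0.5578) = 0.1288 / 0.41016 = 0.3140
O = 0.3140 < 0.5 → No.

No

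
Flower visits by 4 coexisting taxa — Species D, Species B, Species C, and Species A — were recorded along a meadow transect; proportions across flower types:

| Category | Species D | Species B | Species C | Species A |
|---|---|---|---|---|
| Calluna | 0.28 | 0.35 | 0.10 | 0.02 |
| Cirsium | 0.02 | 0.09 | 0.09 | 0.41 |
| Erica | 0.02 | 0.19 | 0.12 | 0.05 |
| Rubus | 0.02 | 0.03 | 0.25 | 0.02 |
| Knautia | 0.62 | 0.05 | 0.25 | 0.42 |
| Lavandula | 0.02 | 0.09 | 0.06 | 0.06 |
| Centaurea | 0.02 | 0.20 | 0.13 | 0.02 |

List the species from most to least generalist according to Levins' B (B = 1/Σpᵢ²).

Σp_Dᵢ² = 0.28² + 0.02² + 0.02² + 0.02² + 0.62² + 0.02² + 0.02² = 0.0784 + 0.0004 + 0.0004 + 0.0004 + 0.3844 + 0.0004 + 0.0004 = 0.4648
B_D = 1 / 0.4648 = 2.1515
Σp_Bᵢ² = 0.35² + 0.09² + 0.19² + 0.03² + 0.05² + 0.09² + 0.20² = 0.1225 + 0.0081 + 0.0361 + 0.0009 + 0.0025 + 0.0081 + 0.0400 = 0.2182
B_B = 1 / 0.2182 = 4.5830
Σp_Cᵢ² = 0.10² + 0.09² + 0.12² + 0.25² + 0.25² + 0.06² + 0.13² = 0.0100 + 0.0081 + 0.0144 + 0.0625 + 0.0625 + 0.0036 + 0.0169 = 0.1780
B_C = 1 / 0.1780 = 5.6180
Σp_Aᵢ² = 0.02² + 0.41² + 0.05² + 0.02² + 0.42² + 0.06² + 0.02² = 0.0004 + 0.1681 + 0.0025 + 0.0004 + 0.1764 + 0.0036 + 0.0004 = 0.3518
B_A = 1 / 0.3518 = 2.8425
Ranking by B (broadest → narrowest): Species C (5.62) > Species B (4.58) > Species A (2.84) > Species D (2.15)

Species C > Species B > Species A > Species D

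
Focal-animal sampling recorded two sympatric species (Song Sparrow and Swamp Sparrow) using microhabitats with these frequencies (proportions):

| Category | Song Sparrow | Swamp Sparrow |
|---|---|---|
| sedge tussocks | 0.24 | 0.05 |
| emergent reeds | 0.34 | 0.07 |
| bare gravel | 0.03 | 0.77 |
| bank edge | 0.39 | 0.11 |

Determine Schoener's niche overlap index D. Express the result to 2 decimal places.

0.26

Σ|p₁ᵢ − p₂ᵢ| = 0.19 + 0.27 + 0.74 + 0.28 = 1.48
D = 1 − ½ × 1.48 = 1 − 0.740 = 0.2600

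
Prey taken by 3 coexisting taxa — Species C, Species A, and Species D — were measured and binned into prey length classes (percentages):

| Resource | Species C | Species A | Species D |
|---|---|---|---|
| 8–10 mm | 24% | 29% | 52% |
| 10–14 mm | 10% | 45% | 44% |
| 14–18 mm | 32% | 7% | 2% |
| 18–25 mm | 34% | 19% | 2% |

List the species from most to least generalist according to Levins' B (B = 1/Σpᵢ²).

Species C > Species A > Species D

Convert percentages to proportions (divide by 100).
Σp_Cᵢ² = 0.24² + 0.10² + 0.32² + 0.34² = 0.0576 + 0.0100 + 0.1024 + 0.1156 = 0.2856
B_C = 1 / 0.2856 = 3.5014
Σp_Aᵢ² = 0.29² + 0.45² + 0.07² + 0.19² = 0.0841 + 0.2025 + 0.0049 + 0.0361 = 0.3276
B_A = 1 / 0.3276 = 3.0525
Σp_Dᵢ² = 0.52² + 0.44² + 0.02² + 0.02² = 0.2704 + 0.1936 + 0.0004 + 0.0004 = 0.4648
B_D = 1 / 0.4648 = 2.1515
Ranking by B (broadest → narrowest): Species C (3.50) > Species A (3.05) > Species D (2.15)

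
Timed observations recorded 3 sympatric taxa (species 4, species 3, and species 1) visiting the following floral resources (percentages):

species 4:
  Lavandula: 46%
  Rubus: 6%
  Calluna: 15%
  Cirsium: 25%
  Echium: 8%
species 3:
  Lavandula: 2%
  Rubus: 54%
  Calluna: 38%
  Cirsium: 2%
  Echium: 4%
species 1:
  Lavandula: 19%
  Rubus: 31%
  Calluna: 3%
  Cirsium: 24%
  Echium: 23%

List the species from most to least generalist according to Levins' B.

Convert percentages to proportions (divide by 100).
Σp_4ᵢ² = 0.46² + 0.06² + 0.15² + 0.25² + 0.08² = 0.2116 + 0.0036 + 0.0225 + 0.0625 + 0.0064 = 0.3066
B_4 = 1 / 0.3066 = 3.2616
Σp_3ᵢ² = 0.02² + 0.54² + 0.38² + 0.02² + 0.04² = 0.0004 + 0.2916 + 0.1444 + 0.0004 + 0.0016 = 0.4384
B_3 = 1 / 0.4384 = 2.2810
Σp_1ᵢ² = 0.19² + 0.31² + 0.03² + 0.24² + 0.23² = 0.0361 + 0.0961 + 0.0009 + 0.0576 + 0.0529 = 0.2436
B_1 = 1 / 0.2436 = 4.1051
Ranking by B (broadest → narrowest): species 1 (4.11) > species 4 (3.26) > species 3 (2.28)

species 1 > species 4 > species 3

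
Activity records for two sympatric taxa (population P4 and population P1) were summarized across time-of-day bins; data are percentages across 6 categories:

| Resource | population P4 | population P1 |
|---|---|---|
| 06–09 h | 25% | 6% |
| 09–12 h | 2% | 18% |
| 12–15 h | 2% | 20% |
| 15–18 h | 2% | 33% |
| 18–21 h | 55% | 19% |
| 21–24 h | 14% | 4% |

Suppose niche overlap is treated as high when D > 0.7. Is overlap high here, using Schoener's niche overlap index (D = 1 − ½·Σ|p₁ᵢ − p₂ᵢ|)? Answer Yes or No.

No

Convert percentages to proportions (divide by 100).
Σ|p₁ᵢ − p₂ᵢ| = 0.19 + 0.16 + 0.18 + 0.31 + 0.36 + 0.10 = 1.30
D = 1 − ½ × 1.30 = 1 − 0.650 = 0.3500
D = 0.3500 < 0.7 → No.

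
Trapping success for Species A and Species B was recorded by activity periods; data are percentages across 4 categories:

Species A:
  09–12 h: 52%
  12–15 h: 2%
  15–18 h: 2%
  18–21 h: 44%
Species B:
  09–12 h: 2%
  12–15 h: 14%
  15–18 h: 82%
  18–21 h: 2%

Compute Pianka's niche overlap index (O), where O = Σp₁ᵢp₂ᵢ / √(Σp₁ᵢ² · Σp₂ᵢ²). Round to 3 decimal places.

Convert percentages to proportions (divide by 100).
Σ p₁ᵢp₂ᵢ = 0.0104 + 0.0028 + 0.0164 + 0.0088 = 0.0384
Σp_1ᵢ² = 0.52² + 0.02² + 0.02² + 0.44² = 0.2704 + 0.0004 + 0.0004 + 0.1936 = 0.4648
Σp_2ᵢ² = 0.02² + 0.14² + 0.82² + 0.02² = 0.0004 + 0.0196 + 0.6724 + 0.0004 = 0.6928
O = 0.0384 / √(0.4648 × 0.6928) = 0.0384 / 0.567462 = 0.06767

0.068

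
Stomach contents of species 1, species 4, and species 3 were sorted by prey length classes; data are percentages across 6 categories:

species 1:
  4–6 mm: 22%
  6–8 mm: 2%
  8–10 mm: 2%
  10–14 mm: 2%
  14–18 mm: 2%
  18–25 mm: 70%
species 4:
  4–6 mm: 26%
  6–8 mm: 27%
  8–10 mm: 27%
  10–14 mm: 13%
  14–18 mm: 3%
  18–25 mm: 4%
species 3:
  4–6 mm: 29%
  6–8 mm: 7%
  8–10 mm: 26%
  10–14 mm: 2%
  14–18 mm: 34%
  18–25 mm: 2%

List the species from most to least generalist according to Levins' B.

species 4 > species 3 > species 1

Convert percentages to proportions (divide by 100).
Σp_1ᵢ² = 0.22² + 0.02² + 0.02² + 0.02² + 0.02² + 0.70² = 0.0484 + 0.0004 + 0.0004 + 0.0004 + 0.0004 + 0.4900 = 0.5400
B_1 = 1 / 0.5400 = 1.8519
Σp_4ᵢ² = 0.26² + 0.27² + 0.27² + 0.13² + 0.03² + 0.04² = 0.0676 + 0.0729 + 0.0729 + 0.0169 + 0.0009 + 0.0016 = 0.2328
B_4 = 1 / 0.2328 = 4.2955
Σp_3ᵢ² = 0.29² + 0.07² + 0.26² + 0.02² + 0.34² + 0.02² = 0.0841 + 0.0049 + 0.0676 + 0.0004 + 0.1156 + 0.0004 = 0.2730
B_3 = 1 / 0.2730 = 3.6630
Ranking by B (broadest → narrowest): species 4 (4.30) > species 3 (3.66) > species 1 (1.85)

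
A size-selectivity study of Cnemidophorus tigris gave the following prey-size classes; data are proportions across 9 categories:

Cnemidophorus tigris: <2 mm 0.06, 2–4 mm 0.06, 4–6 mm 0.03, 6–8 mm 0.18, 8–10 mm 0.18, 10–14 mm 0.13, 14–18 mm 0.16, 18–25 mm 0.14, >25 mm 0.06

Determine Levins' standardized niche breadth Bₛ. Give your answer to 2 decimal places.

0.78

Σpᵢ² = 0.06² + 0.06² + 0.03² + 0.18² + 0.18² + 0.13² + 0.16² + 0.14² + 0.06² = 0.0036 + 0.0036 + 0.0009 + 0.0324 + 0.0324 + 0.0169 + 0.0256 + 0.0196 + 0.0036 = 0.1386
B = 1 / 0.1386 = 7.2150
Bₛ = (B − 1)/(n − 1) = (7.2150 − 1)/(9 − 1) = 6.2150/8 = 0.7769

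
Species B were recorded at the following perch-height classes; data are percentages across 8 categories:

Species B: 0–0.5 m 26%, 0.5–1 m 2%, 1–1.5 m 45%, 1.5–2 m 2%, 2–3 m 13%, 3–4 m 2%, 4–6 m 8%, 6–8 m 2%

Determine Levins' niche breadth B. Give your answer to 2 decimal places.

3.39

Convert percentages to proportions (divide by 100).
Σpᵢ² = 0.26² + 0.02² + 0.45² + 0.02² + 0.13² + 0.02² + 0.08² + 0.02² = 0.0676 + 0.0004 + 0.2025 + 0.0004 + 0.0169 + 0.0004 + 0.0064 + 0.0004 = 0.2950
B = 1 / 0.2950 = 3.3898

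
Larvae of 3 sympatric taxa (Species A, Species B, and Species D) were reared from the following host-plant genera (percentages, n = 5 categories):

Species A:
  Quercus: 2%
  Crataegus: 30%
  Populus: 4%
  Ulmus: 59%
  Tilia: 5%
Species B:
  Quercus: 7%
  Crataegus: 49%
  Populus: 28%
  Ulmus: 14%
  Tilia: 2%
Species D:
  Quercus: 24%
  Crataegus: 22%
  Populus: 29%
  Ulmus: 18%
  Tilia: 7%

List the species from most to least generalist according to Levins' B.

Species D > Species B > Species A

Convert percentages to proportions (divide by 100).
Σp_Aᵢ² = 0.02² + 0.30² + 0.04² + 0.59² + 0.05² = 0.0004 + 0.0900 + 0.0016 + 0.3481 + 0.0025 = 0.4426
B_A = 1 / 0.4426 = 2.2594
Σp_Bᵢ² = 0.07² + 0.49² + 0.28² + 0.14² + 0.02² = 0.0049 + 0.2401 + 0.0784 + 0.0196 + 0.0004 = 0.3434
B_B = 1 / 0.3434 = 2.9121
Σp_Dᵢ² = 0.24² + 0.22² + 0.29² + 0.18² + 0.07² = 0.0576 + 0.0484 + 0.0841 + 0.0324 + 0.0049 = 0.2274
B_D = 1 / 0.2274 = 4.3975
Ranking by B (broadest → narrowest): Species D (4.40) > Species B (2.91) > Species A (2.26)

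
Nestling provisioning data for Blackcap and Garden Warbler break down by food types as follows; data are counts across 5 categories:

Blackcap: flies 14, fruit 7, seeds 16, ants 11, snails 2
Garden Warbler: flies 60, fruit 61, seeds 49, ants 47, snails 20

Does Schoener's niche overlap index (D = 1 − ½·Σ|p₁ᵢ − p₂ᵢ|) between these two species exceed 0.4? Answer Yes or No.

Yes

Proportions for Blackcap (n=50): 14/50=0.2800, 7/50=0.1400, 16/50=0.3200, 11/50=0.2200, 2/50=0.0400
Proportions for Garden Warbler (n=237): 60/237=0.2532, 61/237=0.2574, 49/237=0.2068, 47/237=0.1983, 20/237=0.0844
Σ|p₁ᵢ − p₂ᵢ| = 0.0268 + 0.1174 + 0.1132 + 0.0217 + 0.0444 = 0.3235
D = 1 − ½ × 0.3235 = 1 − 0.16175 = 0.83825
D = 0.83825 > 0.4 → Yes.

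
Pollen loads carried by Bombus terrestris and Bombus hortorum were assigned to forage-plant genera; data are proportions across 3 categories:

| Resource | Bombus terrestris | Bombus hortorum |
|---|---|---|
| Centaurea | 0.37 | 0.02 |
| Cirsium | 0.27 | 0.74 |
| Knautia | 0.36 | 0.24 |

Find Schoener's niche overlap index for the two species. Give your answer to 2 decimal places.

Σ|p₁ᵢ − p₂ᵢ| = 0.35 + 0.47 + 0.12 = 0.94
D = 1 − ½ × 0.94 = 1 − 0.470 = 0.5300

0.53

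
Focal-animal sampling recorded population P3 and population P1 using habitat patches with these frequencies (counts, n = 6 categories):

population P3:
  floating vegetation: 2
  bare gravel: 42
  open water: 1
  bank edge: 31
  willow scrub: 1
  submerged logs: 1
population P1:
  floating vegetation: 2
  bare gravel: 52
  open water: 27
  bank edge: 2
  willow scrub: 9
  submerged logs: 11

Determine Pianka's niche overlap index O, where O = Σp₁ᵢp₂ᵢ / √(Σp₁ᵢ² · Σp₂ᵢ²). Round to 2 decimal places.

0.73

Proportions for population P3 (n=78): 2/78=0.0256, 42/78=0.5385, 1/78=0.0128, 31/78=0.3974, 1/78=0.0128, 1/78=0.0128
Proportions for population P1 (n=103): 2/103=0.0194, 52/103=0.5049, 27/103=0.2621, 2/103=0.0194, 9/103=0.0874, 11/103=0.1068
Σ p₁ᵢp₂ᵢ = 0.000497 + 0.271889 + 0.003355 + 0.007710 + 0.001119 + 0.001367 = 0.285937
Σp_1ᵢ² = 0.0256² + 0.5385² + 0.0128² + 0.3974² + 0.0128² + 0.0128² = 0.000655 + 0.289982 + 0.000164 + 0.157927 + 0.000164 + 0.000164 = 0.449056
Σp_2ᵢ² = 0.0194² + 0.5049² + 0.2621² + 0.0194² + 0.0874² + 0.1068² = 0.000376 + 0.254924 + 0.068696 + 0.000376 + 0.007639 + 0.011406 = 0.343417
O = 0.285937 / √(0.449056 × 0.343417) = 0.285937 / 0.3927002 = 0.7281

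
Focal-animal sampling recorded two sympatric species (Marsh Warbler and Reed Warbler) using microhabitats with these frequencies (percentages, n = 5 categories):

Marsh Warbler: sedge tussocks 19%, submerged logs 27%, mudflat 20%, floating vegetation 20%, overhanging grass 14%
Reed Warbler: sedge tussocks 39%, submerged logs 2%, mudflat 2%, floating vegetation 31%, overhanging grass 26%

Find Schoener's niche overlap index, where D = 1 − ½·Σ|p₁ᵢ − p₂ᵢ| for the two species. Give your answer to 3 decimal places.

0.570

Convert percentages to proportions (divide by 100).
Σ|p₁ᵢ − p₂ᵢ| = 0.20 + 0.25 + 0.18 + 0.11 + 0.12 = 0.86
D = 1 − ½ × 0.86 = 1 − 0.430 = 0.57000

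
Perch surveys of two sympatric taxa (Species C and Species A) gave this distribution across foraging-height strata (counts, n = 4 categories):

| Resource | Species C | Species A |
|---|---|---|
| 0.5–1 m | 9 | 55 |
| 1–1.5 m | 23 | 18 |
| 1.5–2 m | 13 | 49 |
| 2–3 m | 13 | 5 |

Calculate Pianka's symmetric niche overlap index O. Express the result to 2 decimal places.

0.69

Proportions for Species C (n=58): 9/58=0.1552, 23/58=0.3966, 13/58=0.2241, 13/58=0.2241
Proportions for Species A (n=127): 55/127=0.4331, 18/127=0.1417, 49/127=0.3858, 5/127=0.0394
Σ p₁ᵢp₂ᵢ = 0.067217 + 0.056198 + 0.086458 + 0.008830 = 0.218703
Σp_1ᵢ² = 0.1552² + 0.3966² + 0.2241² + 0.2241² = 0.024087 + 0.157292 + 0.050221 + 0.050221 = 0.281821
Σp_2ᵢ² = 0.4331² + 0.1417² + 0.3858² + 0.0394² = 0.187576 + 0.020079 + 0.148842 + 0.001552 = 0.358049
O = 0.218703 / √(0.281821 × 0.358049) = 0.218703 / 0.3176566 = 0.6885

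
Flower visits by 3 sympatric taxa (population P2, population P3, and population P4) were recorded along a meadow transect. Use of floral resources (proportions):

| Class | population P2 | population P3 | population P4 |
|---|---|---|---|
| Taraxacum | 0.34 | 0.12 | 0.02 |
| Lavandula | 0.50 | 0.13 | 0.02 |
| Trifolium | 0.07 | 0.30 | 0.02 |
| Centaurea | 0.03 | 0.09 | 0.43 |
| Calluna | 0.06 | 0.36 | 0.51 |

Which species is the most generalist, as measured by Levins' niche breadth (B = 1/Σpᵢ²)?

Σp_P2ᵢ² = 0.34² + 0.50² + 0.07² + 0.03² + 0.06² = 0.1156 + 0.2500 + 0.0049 + 0.0009 + 0.0036 = 0.3750
B_P2 = 1 / 0.3750 = 2.6667
Σp_P3ᵢ² = 0.12² + 0.13² + 0.30² + 0.09² + 0.36² = 0.0144 + 0.0169 + 0.0900 + 0.0081 + 0.1296 = 0.2590
B_P3 = 1 / 0.2590 = 3.8610
Σp_P4ᵢ² = 0.02² + 0.02² + 0.02² + 0.43² + 0.51² = 0.0004 + 0.0004 + 0.0004 + 0.1849 + 0.2601 = 0.4462
B_P4 = 1 / 0.4462 = 2.2411
Highest B → broadest niche (most generalist): population P3 (B = 3.86).

population P3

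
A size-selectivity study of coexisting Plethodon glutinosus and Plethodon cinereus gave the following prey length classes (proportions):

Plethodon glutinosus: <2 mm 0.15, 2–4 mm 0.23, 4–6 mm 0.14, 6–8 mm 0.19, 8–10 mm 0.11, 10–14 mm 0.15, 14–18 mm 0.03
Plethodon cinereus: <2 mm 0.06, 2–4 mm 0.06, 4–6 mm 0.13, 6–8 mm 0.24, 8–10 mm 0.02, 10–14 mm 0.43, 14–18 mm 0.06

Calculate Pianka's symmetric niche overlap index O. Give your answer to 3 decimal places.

0.730

Σ p₁ᵢp₂ᵢ = 0.0090 + 0.0138 + 0.0182 + 0.0456 + 0.0022 + 0.0645 + 0.0018 = 0.1551
Σp_1ᵢ² = 0.15² + 0.23² + 0.14² + 0.19² + 0.11² + 0.15² + 0.03² = 0.0225 + 0.0529 + 0.0196 + 0.0361 + 0.0121 + 0.0225 + 0.0009 = 0.1666
Σp_2ᵢ² = 0.06² + 0.06² + 0.13² + 0.24² + 0.02² + 0.43² + 0.06² = 0.0036 + 0.0036 + 0.0169 + 0.0576 + 0.0004 + 0.1849 + 0.0036 = 0.2706
O = 0.1551 / √(0.1666 × 0.2706) = 0.1551 / 0.212325 = 0.73048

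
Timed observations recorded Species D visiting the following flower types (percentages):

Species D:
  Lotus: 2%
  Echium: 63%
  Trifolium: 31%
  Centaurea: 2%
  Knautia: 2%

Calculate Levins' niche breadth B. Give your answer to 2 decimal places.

2.02

Convert percentages to proportions (divide by 100).
Σpᵢ² = 0.02² + 0.63² + 0.31² + 0.02² + 0.02² = 0.0004 + 0.3969 + 0.0961 + 0.0004 + 0.0004 = 0.4942
B = 1 / 0.4942 = 2.0235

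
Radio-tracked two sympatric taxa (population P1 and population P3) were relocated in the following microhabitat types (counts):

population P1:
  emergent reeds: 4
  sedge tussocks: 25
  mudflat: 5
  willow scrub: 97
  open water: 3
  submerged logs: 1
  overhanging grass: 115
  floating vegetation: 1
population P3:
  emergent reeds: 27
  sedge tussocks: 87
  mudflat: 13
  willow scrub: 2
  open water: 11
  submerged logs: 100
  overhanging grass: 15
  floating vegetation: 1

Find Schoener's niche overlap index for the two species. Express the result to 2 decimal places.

0.22

Proportions for population P1 (n=251): 4/251=0.0159, 25/251=0.0996, 5/251=0.0199, 97/251=0.3865, 3/251=0.0120, 1/251=0.0040, 115/251=0.4582, 1/251=0.0040
Proportions for population P3 (n=256): 27/256=0.1055, 87/256=0.3398, 13/256=0.0508, 2/256=0.0078, 11/256=0.0430, 100/256=0.3906, 15/256=0.0586, 1/256=0.0039
Σ|p₁ᵢ − p₂ᵢ| = 0.0896 + 0.2402 + 0.0309 + 0.3787 + 0.0310 + 0.3866 + 0.3996 + 0.0001 = 1.5567
D = 1 − ½ × 1.5567 = 1 − 0.77835 = 0.22165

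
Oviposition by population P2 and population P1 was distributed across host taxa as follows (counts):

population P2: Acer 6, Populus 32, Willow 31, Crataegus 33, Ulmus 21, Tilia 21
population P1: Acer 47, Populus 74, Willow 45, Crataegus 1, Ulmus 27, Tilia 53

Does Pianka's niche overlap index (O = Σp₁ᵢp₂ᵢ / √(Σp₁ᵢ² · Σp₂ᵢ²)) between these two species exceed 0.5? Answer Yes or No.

Proportions for population P2 (n=144): 6/144=0.0417, 32/144=0.2222, 31/144=0.2153, 33/144=0.2292, 21/144=0.1458, 21/144=0.1458
Proportions for population P1 (n=247): 47/247=0.1903, 74/247=0.2996, 45/247=0.1822, 1/247=0.0040, 27/247=0.1093, 53/247=0.2146
Σ p₁ᵢp₂ᵢ = 0.007936 + 0.066571 + 0.039228 + 0.000917 + 0.015936 + 0.031289 = 0.161877
Σp_1ᵢ² = 0.0417² + 0.2222² + 0.2153² + 0.2292² + 0.1458² + 0.1458² = 0.001739 + 0.049373 + 0.046354 + 0.052533 + 0.021258 + 0.021258 = 0.192515
Σp_2ᵢ² = 0.1903² + 0.2996² + 0.1822² + 0.0040² + 0.1093² + 0.2146² = 0.036214 + 0.089760 + 0.033197 + 0.000016 + 0.011946 + 0.046053 = 0.217186
O = 0.161877 / √(0.192515 × 0.217186) = 0.161877 / 0.2044788 = 0.7917
O = 0.7917 > 0.5 → Yes.

Yes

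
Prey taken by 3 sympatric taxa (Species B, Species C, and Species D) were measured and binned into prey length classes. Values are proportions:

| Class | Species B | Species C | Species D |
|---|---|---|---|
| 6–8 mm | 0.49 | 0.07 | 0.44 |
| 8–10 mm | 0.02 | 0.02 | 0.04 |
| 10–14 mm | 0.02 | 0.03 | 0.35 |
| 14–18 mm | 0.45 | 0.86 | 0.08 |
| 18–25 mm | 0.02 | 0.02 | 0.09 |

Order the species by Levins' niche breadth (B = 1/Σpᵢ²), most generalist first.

Σp_Bᵢ² = 0.49² + 0.02² + 0.02² + 0.45² + 0.02² = 0.2401 + 0.0004 + 0.0004 + 0.2025 + 0.0004 = 0.4438
B_B = 1 / 0.4438 = 2.2533
Σp_Cᵢ² = 0.07² + 0.02² + 0.03² + 0.86² + 0.02² = 0.0049 + 0.0004 + 0.0009 + 0.7396 + 0.0004 = 0.7462
B_C = 1 / 0.7462 = 1.3401
Σp_Dᵢ² = 0.44² + 0.04² + 0.35² + 0.08² + 0.09² = 0.1936 + 0.0016 + 0.1225 + 0.0064 + 0.0081 = 0.3322
B_D = 1 / 0.3322 = 3.0102
Ranking by B (broadest → narrowest): Species D (3.01) > Species B (2.25) > Species C (1.34)

Species D > Species B > Species C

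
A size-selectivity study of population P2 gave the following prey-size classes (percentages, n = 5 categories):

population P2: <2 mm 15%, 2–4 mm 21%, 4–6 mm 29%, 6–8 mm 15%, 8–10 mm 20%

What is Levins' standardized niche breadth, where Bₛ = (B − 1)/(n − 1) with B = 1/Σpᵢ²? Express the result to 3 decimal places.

0.923

Convert percentages to proportions (divide by 100).
Σpᵢ² = 0.15² + 0.21² + 0.29² + 0.15² + 0.20² = 0.0225 + 0.0441 + 0.0841 + 0.0225 + 0.0400 = 0.2132
B = 1 / 0.2132 = 4.69043
Bₛ = (B − 1)/(n − 1) = (4.69043 − 1)/(5 − 1) = 3.69043/4 = 0.92261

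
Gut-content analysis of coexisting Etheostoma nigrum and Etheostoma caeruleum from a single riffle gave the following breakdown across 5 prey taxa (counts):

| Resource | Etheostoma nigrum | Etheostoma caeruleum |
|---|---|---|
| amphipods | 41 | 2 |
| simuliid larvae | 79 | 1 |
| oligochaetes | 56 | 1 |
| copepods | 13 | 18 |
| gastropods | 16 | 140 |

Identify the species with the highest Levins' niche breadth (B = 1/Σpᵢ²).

Etheostoma nigrum

Proportions for Etheostoma nigrum (n=205): 41/205=0.2000, 79/205=0.3854, 56/205=0.2732, 13/205=0.0634, 16/205=0.0780
Proportions for Etheostoma caeruleum (n=162): 2/162=0.0123, 1/162=0.0062, 1/162=0.0062, 18/162=0.1111, 140/162=0.8642
Σp_nigrᵢ² = 0.2000² + 0.3854² + 0.2732² + 0.0634² + 0.0780² = 0.040000 + 0.148533 + 0.074638 + 0.004020 + 0.006084 = 0.273275
B_nigr = 1 / 0.273275 = 3.6593
Σp_caerᵢ² = 0.0123² + 0.0062² + 0.0062² + 0.1111² + 0.8642² = 0.000151 + 0.000038 + 0.000038 + 0.012343 + 0.746842 = 0.759412
B_caer = 1 / 0.759412 = 1.3168
Highest B → broadest niche (most generalist): Etheostoma nigrum (B = 3.66).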